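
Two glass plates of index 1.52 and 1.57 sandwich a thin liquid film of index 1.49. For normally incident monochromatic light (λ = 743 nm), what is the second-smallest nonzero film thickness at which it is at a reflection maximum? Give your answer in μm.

0.374 μm

At the upper boundary (n = 1.52 to n = 1.49) the reflected ray undergoes no phase shift.
At the lower boundary (n = 1.49 to n = 1.57) the reflected ray undergoes a half-wave phase shift.
Net: one phase inversion between the two reflected rays.
So the condition for constructive reflection is 2 n t = (m + ½) λ.
The second-smallest nonzero thickness corresponds to m = 1: t = (m + ½) λ / (2 n) = 1.50 × 743 / (2 × 1.49) = 374 nm.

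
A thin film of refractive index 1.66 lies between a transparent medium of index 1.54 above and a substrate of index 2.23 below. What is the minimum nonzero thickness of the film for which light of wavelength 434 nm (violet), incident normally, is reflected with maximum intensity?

131 nm

At the upper boundary (n = 1.54 to n = 1.66) the reflected ray undergoes a half-wave phase shift.
Bottom surface (1.66 → 2.23): reflection off a higher-index medium gives a half-wave phase shift.
The two reflections carry the same phase change, so no net offset.
For bright reflection here: 2 n t = m λ.
Minimum nonzero at m = 1: t = λ / (2 n) = 434 / (2 × 1.66) = 131 nm.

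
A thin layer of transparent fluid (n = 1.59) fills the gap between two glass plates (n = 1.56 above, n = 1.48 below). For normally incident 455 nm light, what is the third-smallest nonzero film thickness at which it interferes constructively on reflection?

358 nm

At the upper boundary (n = 1.56 to n = 1.59) the reflected ray undergoes a half-wave phase shift.
Ray reflecting at the bottom interface goes from n = 1.59 toward n = 1.48: no phase shift.
The two reflections differ by half a wavelength.
With one net inversion, constructive interference in reflection requires 2 n t = (m + ½) λ.
The third-smallest nonzero thickness corresponds to m = 2: t = (m + ½) λ / (2 n) = 2.50 × 455 / (2 × 1.59) = 358 nm.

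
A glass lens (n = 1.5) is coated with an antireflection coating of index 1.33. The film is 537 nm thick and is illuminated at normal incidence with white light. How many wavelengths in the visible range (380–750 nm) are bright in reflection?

Ray reflecting at the top interface goes from n = 1.0 toward n = 1.33: a half-wave phase shift.
Bottom surface (1.33 → 1.5): reflection off a higher-index medium gives a half-wave phase shift.
Zero or two π shifts → no net half-wave offset.
For strong reflection here: 2 n t = m λ.
λ = 2 n t / m = 1428 / m nm.
m=1: 1428 nm (IR); m=2: 714 nm (visible); m=3: 476 nm (visible); m=4: 357 nm (UV).

2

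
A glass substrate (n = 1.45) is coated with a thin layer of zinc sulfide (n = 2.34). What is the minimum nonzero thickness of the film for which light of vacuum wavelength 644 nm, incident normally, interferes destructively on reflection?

138 nm

Top surface (1.0 → 2.34): reflection off a higher-index medium gives a half-wave phase shift.
Ray reflecting at the bottom interface goes from n = 2.34 toward n = 1.45: no phase shift.
The two reflections differ by half a wavelength.
For minimum reflection here: 2 n t = m λ.
Minimum nonzero at m = 1: t = λ / (2 n) = 644 / (2 × 2.34) = 138 nm.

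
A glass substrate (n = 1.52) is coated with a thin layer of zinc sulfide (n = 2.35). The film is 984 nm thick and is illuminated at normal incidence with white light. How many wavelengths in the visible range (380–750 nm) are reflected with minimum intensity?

6

Top surface (1.0 → 2.35): reflection off a higher-index medium gives a half-wave phase shift.
Ray reflecting at the bottom interface goes from n = 2.35 toward n = 1.52: no phase shift.
The two reflections differ by half a wavelength.
With one net inversion, destructive interference in reflection requires 2 n t = m λ.
λ = 2 n t / m = 4625 / m nm.
m=6: 771 nm (IR); m=7: 661 nm (visible); m=8: 578 nm (visible); m=9: 514 nm (visible); m=10: 462 nm (visible); m=11: 420 nm (visible); m=12: 385 nm (visible); m=13: 356 nm (UV).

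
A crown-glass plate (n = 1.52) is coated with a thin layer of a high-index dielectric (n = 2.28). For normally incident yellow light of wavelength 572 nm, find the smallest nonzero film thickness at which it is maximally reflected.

Ray reflecting at the top interface goes from n = 1.0 toward n = 2.28: a half-wave phase shift.
Bottom surface (2.28 → 1.52): reflection off a lower-index medium gives no phase shift.
The two reflections differ by half a wavelength.
For strong reflection here: 2 n t = (m + ½) λ.
Minimum at m = 0: t = λ / (4 n) = 572 / (4 × 2.28) = 62.7 nm.

62.7 nm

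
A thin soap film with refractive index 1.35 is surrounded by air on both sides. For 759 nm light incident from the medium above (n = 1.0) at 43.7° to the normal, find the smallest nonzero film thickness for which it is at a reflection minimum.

Ray reflecting at the top interface goes from n = 1.0 toward n = 1.35: a half-wave phase shift.
Ray reflecting at the bottom interface goes from n = 1.35 toward n = 1.0: no phase shift.
Net: one phase inversion between the two reflected rays.
With one net inversion, destructive interference in reflection requires 2 n t cos θ_r = m λ.
Snell's law: 1.0 sin 43.7° = 1.35 sin θ_r → sin θ_r = 0.512, cos θ_r = 0.859.
Minimum nonzero at m = 1: t = λ / (2 n cos θ_r) = 759 / (2 × 1.35 × 0.859) = 327 nm.

327 nm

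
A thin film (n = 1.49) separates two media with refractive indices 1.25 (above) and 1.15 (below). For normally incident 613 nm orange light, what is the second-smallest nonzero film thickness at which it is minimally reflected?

Ray reflecting at the top interface goes from n = 1.25 toward n = 1.49: a half-wave phase shift.
Ray reflecting at the bottom interface goes from n = 1.49 toward n = 1.15: no phase shift.
The two reflections differ by half a wavelength.
With one net inversion, destructive interference in reflection requires 2 n t = m λ.
The second-smallest nonzero thickness corresponds to m = 2: t = m λ / (2 n) = 2.00 × 613 / (2 × 1.49) = 411 nm.

411 nm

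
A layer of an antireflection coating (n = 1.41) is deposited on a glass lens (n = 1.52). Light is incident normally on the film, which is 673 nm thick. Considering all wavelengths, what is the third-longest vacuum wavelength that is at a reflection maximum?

At the upper boundary (n = 1.0 to n = 1.41) the reflected ray undergoes a half-wave phase shift.
At the lower boundary (n = 1.41 to n = 1.52) the reflected ray undergoes a half-wave phase shift.
Zero or two π shifts → no net half-wave offset.
With no net inversion, constructive interference in reflection requires 2 n t = m λ.
λ = 2 n t / m. The third-longest wavelength is m = 3: λ = 2 × 1.41 × 673 / 3.00 = 633 nm.

633 nm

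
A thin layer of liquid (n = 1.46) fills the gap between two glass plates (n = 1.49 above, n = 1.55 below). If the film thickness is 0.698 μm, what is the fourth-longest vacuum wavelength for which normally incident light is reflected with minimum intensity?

510 nm

Ray reflecting at the top interface goes from n = 1.49 toward n = 1.46: no phase shift.
Ray reflecting at the bottom interface goes from n = 1.46 toward n = 1.55: a half-wave phase shift.
Net: one phase inversion between the two reflected rays.
So the condition for destructive reflection is 2 n t = m λ.
λ = 2 n t / m. The fourth-longest wavelength is m = 4: λ = 2 × 1.46 × 698 / 4.00 = 510 nm.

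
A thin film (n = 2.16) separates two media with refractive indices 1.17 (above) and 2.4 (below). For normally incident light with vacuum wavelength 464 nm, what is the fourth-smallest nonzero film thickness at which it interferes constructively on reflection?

At the upper boundary (n = 1.17 to n = 2.16) the reflected ray undergoes a half-wave phase shift.
Ray reflecting at the bottom interface goes from n = 2.16 toward n = 2.4: a half-wave phase shift.
Net: no relative phase inversion (both shifts match).
So the condition for constructive reflection is 2 n t = m λ.
The fourth-smallest nonzero thickness corresponds to m = 4: t = m λ / (2 n) = 4.00 × 464 / (2 × 2.16) = 430 nm.

430 nm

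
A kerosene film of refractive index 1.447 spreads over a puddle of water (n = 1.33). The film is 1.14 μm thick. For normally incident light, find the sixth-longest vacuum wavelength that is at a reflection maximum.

600 nm

At the upper boundary (n = 1.0 to n = 1.447) the reflected ray undergoes a half-wave phase shift.
Bottom surface (1.447 → 1.33): reflection off a lower-index medium gives no phase shift.
The two reflections differ by half a wavelength.
So the condition for constructive reflection is 2 n t = (m + ½) λ.
λ = 2 n t / (m + ½). The sixth-longest wavelength is m = 5: λ = 2 × 1.447 × 1140 / 5.50 = 600 nm.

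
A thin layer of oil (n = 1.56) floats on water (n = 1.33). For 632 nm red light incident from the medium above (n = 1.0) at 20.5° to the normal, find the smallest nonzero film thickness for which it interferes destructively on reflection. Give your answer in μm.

0.208 μm

Ray reflecting at the top interface goes from n = 1.0 toward n = 1.56: a half-wave phase shift.
Bottom surface (1.56 → 1.33): reflection off a lower-index medium gives no phase shift.
The two reflections differ by half a wavelength.
For weak reflection here: 2 n t cos θ_r = m λ.
Snell's law: 1.0 sin 20.5° = 1.56 sin θ_r → sin θ_r = 0.224, cos θ_r = 0.974.
Minimum nonzero at m = 1: t = λ / (2 n cos θ_r) = 632 / (2 × 1.56 × 0.974) = 208 nm.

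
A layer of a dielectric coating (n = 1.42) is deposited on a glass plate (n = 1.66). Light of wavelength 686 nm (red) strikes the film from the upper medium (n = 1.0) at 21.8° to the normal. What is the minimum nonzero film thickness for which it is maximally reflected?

Top surface (1.0 → 1.42): reflection off a higher-index medium gives a half-wave phase shift.
Ray reflecting at the bottom interface goes from n = 1.42 toward n = 1.66: a half-wave phase shift.
The two reflections carry the same phase change, so no net offset.
For maximum reflection here: 2 n t cos θ_r = m λ.
Snell's law: 1.0 sin 21.8° = 1.42 sin θ_r → sin θ_r = 0.262, cos θ_r = 0.965.
Minimum nonzero at m = 1: t = λ / (2 n cos θ_r) = 686 / (2 × 1.42 × 0.965) = 250 nm.

250 nm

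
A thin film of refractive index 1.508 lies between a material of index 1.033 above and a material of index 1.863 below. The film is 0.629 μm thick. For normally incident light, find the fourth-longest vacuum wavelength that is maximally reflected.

At the upper boundary (n = 1.033 to n = 1.508) the reflected ray undergoes a half-wave phase shift.
At the lower boundary (n = 1.508 to n = 1.863) the reflected ray undergoes a half-wave phase shift.
Zero or two π shifts → no net half-wave offset.
For strong reflection here: 2 n t = m λ.
λ = 2 n t / m. The fourth-longest wavelength is m = 4: λ = 2 × 1.508 × 629 / 4.00 = 474 nm.

474 nm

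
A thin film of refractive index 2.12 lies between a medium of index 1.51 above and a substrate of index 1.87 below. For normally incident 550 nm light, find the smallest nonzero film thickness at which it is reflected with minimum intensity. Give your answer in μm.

0.130 μm

Top surface (1.51 → 2.12): reflection off a higher-index medium gives a half-wave phase shift.
Ray reflecting at the bottom interface goes from n = 2.12 toward n = 1.87: no phase shift.
The two reflections differ by half a wavelength.
With one net inversion, destructive interference in reflection requires 2 n t = m λ.
Minimum nonzero at m = 1: t = λ / (2 n) = 550 / (2 × 2.12) = 130 nm.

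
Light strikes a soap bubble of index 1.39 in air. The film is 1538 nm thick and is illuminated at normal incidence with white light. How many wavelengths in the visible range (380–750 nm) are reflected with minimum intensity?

At the upper boundary (n = 1.0 to n = 1.39) the reflected ray undergoes a half-wave phase shift.
At the lower boundary (n = 1.39 to n = 1.0) the reflected ray undergoes no phase shift.
The two reflections differ by half a wavelength.
So the condition for destructive reflection is 2 n t = m λ.
λ = 2 n t / m = 4276 / m nm.
m=5: 855 nm (IR); m=6: 713 nm (visible); m=7: 611 nm (visible); m=8: 534 nm (visible); m=9: 475 nm (visible); m=10: 428 nm (visible); m=11: 389 nm (visible); m=12: 356 nm (UV).

6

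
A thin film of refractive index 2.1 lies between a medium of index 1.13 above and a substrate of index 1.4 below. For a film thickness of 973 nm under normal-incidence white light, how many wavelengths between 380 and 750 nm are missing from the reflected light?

5

At the upper boundary (n = 1.13 to n = 2.1) the reflected ray undergoes a half-wave phase shift.
Ray reflecting at the bottom interface goes from n = 2.1 toward n = 1.4: no phase shift.
Net: one phase inversion between the two reflected rays.
For dark reflection here: 2 n t = m λ.
λ = 2 n t / m = 4087 / m nm.
m=5: 817 nm (IR); m=6: 681 nm (visible); m=7: 584 nm (visible); m=8: 511 nm (visible); m=9: 454 nm (visible); m=10: 409 nm (visible); m=11: 372 nm (UV).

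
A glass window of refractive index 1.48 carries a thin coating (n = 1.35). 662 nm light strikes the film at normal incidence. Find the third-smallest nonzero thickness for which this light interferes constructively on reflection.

At the upper boundary (n = 1.0 to n = 1.35) the reflected ray undergoes a half-wave phase shift.
Bottom surface (1.35 → 1.48): reflection off a higher-index medium gives a half-wave phase shift.
Net: no relative phase inversion (both shifts match).
For maximum reflection here: 2 n t = m λ.
The third-smallest nonzero thickness corresponds to m = 3: t = m λ / (2 n) = 3.00 × 662 / (2 × 1.35) = 736 nm.

736 nm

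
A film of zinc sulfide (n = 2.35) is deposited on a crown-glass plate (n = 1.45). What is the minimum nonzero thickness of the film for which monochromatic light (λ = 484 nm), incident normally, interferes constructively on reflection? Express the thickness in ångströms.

Ray reflecting at the top interface goes from n = 1.0 toward n = 2.35: a half-wave phase shift.
At the lower boundary (n = 2.35 to n = 1.45) the reflected ray undergoes no phase shift.
Exactly one π shift → a net half-wave offset.
For bright reflection here: 2 n t = (m + ½) λ.
Minimum at m = 0: t = λ / (4 n) = 484 / (4 × 2.35) = 51.5 nm.

515 Å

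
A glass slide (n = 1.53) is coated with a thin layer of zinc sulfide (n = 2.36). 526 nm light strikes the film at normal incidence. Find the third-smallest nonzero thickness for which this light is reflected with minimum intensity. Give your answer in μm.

0.334 μm

At the upper boundary (n = 1.0 to n = 2.36) the reflected ray undergoes a half-wave phase shift.
Bottom surface (2.36 → 1.53): reflection off a lower-index medium gives no phase shift.
Net: one phase inversion between the two reflected rays.
With one net inversion, destructive interference in reflection requires 2 n t = m λ.
The third-smallest nonzero thickness corresponds to m = 3: t = m λ / (2 n) = 3.00 × 526 / (2 × 2.36) = 334 nm.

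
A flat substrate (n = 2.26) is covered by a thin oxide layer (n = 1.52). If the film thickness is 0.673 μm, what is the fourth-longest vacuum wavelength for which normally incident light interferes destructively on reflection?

585 nm

At the upper boundary (n = 1.0 to n = 1.52) the reflected ray undergoes a half-wave phase shift.
Ray reflecting at the bottom interface goes from n = 1.52 toward n = 2.26: a half-wave phase shift.
The two reflections carry the same phase change, so no net offset.
So the condition for destructive reflection is 2 n t = (m + ½) λ.
λ = 2 n t / (m + ½). The fourth-longest wavelength is m = 3: λ = 2 × 1.52 × 673 / 3.50 = 585 nm.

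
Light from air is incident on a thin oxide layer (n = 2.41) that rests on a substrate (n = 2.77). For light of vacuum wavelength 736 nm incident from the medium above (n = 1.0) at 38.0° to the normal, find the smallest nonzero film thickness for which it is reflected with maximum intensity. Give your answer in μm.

Ray reflecting at the top interface goes from n = 1.0 toward n = 2.41: a half-wave phase shift.
At the lower boundary (n = 2.41 to n = 2.77) the reflected ray undergoes a half-wave phase shift.
The two reflections carry the same phase change, so no net offset.
So the condition for constructive reflection is 2 n t cos θ_r = m λ.
Snell's law: 1.0 sin 38.0° = 2.41 sin θ_r → sin θ_r = 0.255, cos θ_r = 0.967.
Minimum nonzero at m = 1: t = λ / (2 n cos θ_r) = 736 / (2 × 2.41 × 0.967) = 158 nm.

0.158 μm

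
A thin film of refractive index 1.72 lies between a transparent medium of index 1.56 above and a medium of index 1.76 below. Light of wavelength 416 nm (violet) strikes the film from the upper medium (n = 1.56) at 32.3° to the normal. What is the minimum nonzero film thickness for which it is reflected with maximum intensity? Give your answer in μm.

0.138 μm

Ray reflecting at the top interface goes from n = 1.56 toward n = 1.72: a half-wave phase shift.
At the lower boundary (n = 1.72 to n = 1.76) the reflected ray undergoes a half-wave phase shift.
The two reflections carry the same phase change, so no net offset.
So the condition for constructive reflection is 2 n t cos θ_r = m λ.
Snell's law: 1.56 sin 32.3° = 1.72 sin θ_r → sin θ_r = 0.485, cos θ_r = 0.875.
Minimum nonzero at m = 1: t = λ / (2 n cos θ_r) = 416 / (2 × 1.72 × 0.875) = 138 nm.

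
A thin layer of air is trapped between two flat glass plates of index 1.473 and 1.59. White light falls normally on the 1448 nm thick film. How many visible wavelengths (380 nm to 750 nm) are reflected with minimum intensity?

At the upper boundary (n = 1.473 to n = 1.0) the reflected ray undergoes no phase shift.
At the lower boundary (n = 1.0 to n = 1.59) the reflected ray undergoes a half-wave phase shift.
Net: one phase inversion between the two reflected rays.
So the condition for destructive reflection is 2 n t = m λ.
λ = 2 n t / m = 2896 / m nm.
m=3: 965 nm (IR); m=4: 724 nm (visible); m=5: 579 nm (visible); m=6: 483 nm (visible); m=7: 414 nm (visible); m=8: 362 nm (UV).

4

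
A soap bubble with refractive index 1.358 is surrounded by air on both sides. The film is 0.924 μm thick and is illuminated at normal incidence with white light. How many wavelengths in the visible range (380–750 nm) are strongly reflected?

4

Ray reflecting at the top interface goes from n = 1.0 toward n = 1.358: a half-wave phase shift.
Ray reflecting at the bottom interface goes from n = 1.358 toward n = 1.0: no phase shift.
The two reflections differ by half a wavelength.
With one net inversion, constructive interference in reflection requires 2 n t = (m + ½) λ.
λ = 2 n t / (m + ½) = 2510 / (m + ½) nm.
m=2: 1004 nm (IR); m=3: 717 nm (visible); m=4: 558 nm (visible); m=5: 456 nm (visible); m=6: 386 nm (visible); m=7: 335 nm (UV).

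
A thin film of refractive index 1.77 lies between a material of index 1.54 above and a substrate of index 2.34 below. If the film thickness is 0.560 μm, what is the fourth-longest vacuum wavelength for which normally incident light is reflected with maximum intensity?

496 nm

Top surface (1.54 → 1.77): reflection off a higher-index medium gives a half-wave phase shift.
At the lower boundary (n = 1.77 to n = 2.34) the reflected ray undergoes a half-wave phase shift.
Zero or two π shifts → no net half-wave offset.
So the condition for constructive reflection is 2 n t = m λ.
λ = 2 n t / m. The fourth-longest wavelength is m = 4: λ = 2 × 1.77 × 560 / 4.00 = 496 nm.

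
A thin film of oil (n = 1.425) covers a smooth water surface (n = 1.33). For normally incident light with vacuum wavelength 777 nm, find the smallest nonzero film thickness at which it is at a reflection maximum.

Top surface (1.0 → 1.425): reflection off a higher-index medium gives a half-wave phase shift.
Ray reflecting at the bottom interface goes from n = 1.425 toward n = 1.33: no phase shift.
Exactly one π shift → a net half-wave offset.
With one net inversion, constructive interference in reflection requires 2 n t = (m + ½) λ.
Minimum at m = 0: t = λ / (4 n) = 777 / (4 × 1.425) = 136 nm.

136 nm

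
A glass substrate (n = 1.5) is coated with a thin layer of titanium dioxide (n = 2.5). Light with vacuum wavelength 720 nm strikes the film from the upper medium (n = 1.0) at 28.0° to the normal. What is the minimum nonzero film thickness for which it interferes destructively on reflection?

147 nm

At the upper boundary (n = 1.0 to n = 2.5) the reflected ray undergoes a half-wave phase shift.
Ray reflecting at the bottom interface goes from n = 2.5 toward n = 1.5: no phase shift.
The two reflections differ by half a wavelength.
So the condition for destructive reflection is 2 n t cos θ_r = m λ.
Snell's law: 1.0 sin 28.0° = 2.5 sin θ_r → sin θ_r = 0.188, cos θ_r = 0.982.
Minimum nonzero at m = 1: t = λ / (2 n cos θ_r) = 720 / (2 × 2.5 × 0.982) = 147 nm.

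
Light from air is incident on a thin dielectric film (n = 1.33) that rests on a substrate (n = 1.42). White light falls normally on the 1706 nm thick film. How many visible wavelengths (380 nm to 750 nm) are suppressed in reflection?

6

Ray reflecting at the top interface goes from n = 1.0 toward n = 1.33: a half-wave phase shift.
At the lower boundary (n = 1.33 to n = 1.42) the reflected ray undergoes a half-wave phase shift.
The two reflections carry the same phase change, so no net offset.
For minimum reflection here: 2 n t = (m + ½) λ.
λ = 2 n t / (m + ½) = 4538 / (m + ½) nm.
m=5: 825 nm (IR); m=6: 698 nm (visible); m=7: 605 nm (visible); m=8: 534 nm (visible); m=9: 478 nm (visible); m=10: 432 nm (visible); m=11: 395 nm (visible); m=12: 363 nm (UV).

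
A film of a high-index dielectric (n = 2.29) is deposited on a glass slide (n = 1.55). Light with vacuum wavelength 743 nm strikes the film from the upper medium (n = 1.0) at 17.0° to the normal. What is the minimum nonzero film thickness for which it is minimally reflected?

164 nm

At the upper boundary (n = 1.0 to n = 2.29) the reflected ray undergoes a half-wave phase shift.
Bottom surface (2.29 → 1.55): reflection off a lower-index medium gives no phase shift.
Net: one phase inversion between the two reflected rays.
With one net inversion, destructive interference in reflection requires 2 n t cos θ_r = m λ.
Snell's law: 1.0 sin 17.0° = 2.29 sin θ_r → sin θ_r = 0.128, cos θ_r = 0.992.
Minimum nonzero at m = 1: t = λ / (2 n cos θ_r) = 743 / (2 × 2.29 × 0.992) = 164 nm.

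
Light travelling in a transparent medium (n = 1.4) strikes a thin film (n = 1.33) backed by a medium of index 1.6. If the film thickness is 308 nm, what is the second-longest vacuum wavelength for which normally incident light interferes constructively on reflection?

Top surface (1.4 → 1.33): reflection off a lower-index medium gives no phase shift.
Bottom surface (1.33 → 1.6): reflection off a higher-index medium gives a half-wave phase shift.
The two reflections differ by half a wavelength.
With one net inversion, constructive interference in reflection requires 2 n t = (m + ½) λ.
λ = 2 n t / (m + ½). The second-longest wavelength is m = 1: λ = 2 × 1.33 × 308 / 1.50 = 546 nm.

546 nm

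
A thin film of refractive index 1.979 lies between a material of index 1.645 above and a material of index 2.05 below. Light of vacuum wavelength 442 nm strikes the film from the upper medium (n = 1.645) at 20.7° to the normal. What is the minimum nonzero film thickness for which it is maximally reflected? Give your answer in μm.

At the upper boundary (n = 1.645 to n = 1.979) the reflected ray undergoes a half-wave phase shift.
Ray reflecting at the bottom interface goes from n = 1.979 toward n = 2.05: a half-wave phase shift.
The two reflections carry the same phase change, so no net offset.
So the condition for constructive reflection is 2 n t cos θ_r = m λ.
Snell's law: 1.645 sin 20.7° = 1.979 sin θ_r → sin θ_r = 0.294, cos θ_r = 0.956.
Minimum nonzero at m = 1: t = λ / (2 n cos θ_r) = 442 / (2 × 1.979 × 0.956) = 117 nm.

0.117 μm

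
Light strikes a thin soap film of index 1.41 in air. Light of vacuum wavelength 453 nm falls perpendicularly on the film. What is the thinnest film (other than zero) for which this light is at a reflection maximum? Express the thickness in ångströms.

At the upper boundary (n = 1.0 to n = 1.41) the reflected ray undergoes a half-wave phase shift.
Bottom surface (1.41 → 1.0): reflection off a lower-index medium gives no phase shift.
Exactly one π shift → a net half-wave offset.
So the condition for constructive reflection is 2 n t = (m + ½) λ.
Minimum at m = 0: t = λ / (4 n) = 453 / (4 × 1.41) = 80.3 nm.

803 Å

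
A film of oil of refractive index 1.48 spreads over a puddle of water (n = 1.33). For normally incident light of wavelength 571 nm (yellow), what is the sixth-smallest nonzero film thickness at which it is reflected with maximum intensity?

Top surface (1.0 → 1.48): reflection off a higher-index medium gives a half-wave phase shift.
At the lower boundary (n = 1.48 to n = 1.33) the reflected ray undergoes no phase shift.
Exactly one π shift → a net half-wave offset.
With one net inversion, constructive interference in reflection requires 2 n t = (m + ½) λ.
The sixth-smallest nonzero thickness corresponds to m = 5: t = (m + ½) λ / (2 n) = 5.50 × 571 / (2 × 1.48) = 1061 nm.

1061 nm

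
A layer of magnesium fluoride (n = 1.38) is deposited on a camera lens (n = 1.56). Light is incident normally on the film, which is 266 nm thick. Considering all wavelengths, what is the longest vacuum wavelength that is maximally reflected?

734 nm

At the upper boundary (n = 1.0 to n = 1.38) the reflected ray undergoes a half-wave phase shift.
At the lower boundary (n = 1.38 to n = 1.56) the reflected ray undergoes a half-wave phase shift.
The two reflections carry the same phase change, so no net offset.
For bright reflection here: 2 n t = m λ.
λ = 2 n t / m. The longest wavelength is m = 1: λ = 2 × 1.38 × 266 / 1.00 = 734 nm.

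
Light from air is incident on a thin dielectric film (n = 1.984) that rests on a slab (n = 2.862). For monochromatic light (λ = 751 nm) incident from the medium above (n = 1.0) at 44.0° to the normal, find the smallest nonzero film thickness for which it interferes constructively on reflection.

202 nm

Ray reflecting at the top interface goes from n = 1.0 toward n = 1.984: a half-wave phase shift.
Ray reflecting at the bottom interface goes from n = 1.984 toward n = 2.862: a half-wave phase shift.
The two reflections carry the same phase change, so no net offset.
For strong reflection here: 2 n t cos θ_r = m λ.
Snell's law: 1.0 sin 44.0° = 1.984 sin θ_r → sin θ_r = 0.350, cos θ_r = 0.937.
Minimum nonzero at m = 1: t = λ / (2 n cos θ_r) = 751 / (2 × 1.984 × 0.937) = 202 nm.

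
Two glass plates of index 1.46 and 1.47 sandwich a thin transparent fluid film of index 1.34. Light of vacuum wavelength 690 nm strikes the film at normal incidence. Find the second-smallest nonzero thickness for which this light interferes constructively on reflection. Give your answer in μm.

0.386 μm

Top surface (1.46 → 1.34): reflection off a lower-index medium gives no phase shift.
Bottom surface (1.34 → 1.47): reflection off a higher-index medium gives a half-wave phase shift.
Net: one phase inversion between the two reflected rays.
So the condition for constructive reflection is 2 n t = (m + ½) λ.
The second-smallest nonzero thickness corresponds to m = 1: t = (m + ½) λ / (2 n) = 1.50 × 690 / (2 × 1.34) = 386 nm.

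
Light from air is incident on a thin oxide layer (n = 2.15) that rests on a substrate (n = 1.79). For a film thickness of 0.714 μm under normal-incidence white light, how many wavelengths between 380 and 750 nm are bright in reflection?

At the upper boundary (n = 1.0 to n = 2.15) the reflected ray undergoes a half-wave phase shift.
At the lower boundary (n = 2.15 to n = 1.79) the reflected ray undergoes no phase shift.
The two reflections differ by half a wavelength.
So the condition for constructive reflection is 2 n t = (m + ½) λ.
λ = 2 n t / (m + ½) = 3070 / (m + ½) nm.
m=3: 877 nm (IR); m=4: 682 nm (visible); m=5: 558 nm (visible); m=6: 472 nm (visible); m=7: 409 nm (visible); m=8: 361 nm (UV).

4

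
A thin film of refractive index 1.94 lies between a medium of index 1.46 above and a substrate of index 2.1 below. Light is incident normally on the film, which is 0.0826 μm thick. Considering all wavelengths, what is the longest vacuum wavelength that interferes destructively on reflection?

641 nm

Top surface (1.46 → 1.94): reflection off a higher-index medium gives a half-wave phase shift.
At the lower boundary (n = 1.94 to n = 2.1) the reflected ray undergoes a half-wave phase shift.
Net: no relative phase inversion (both shifts match).
With no net inversion, destructive interference in reflection requires 2 n t = (m + ½) λ.
λ = 2 n t / (m + ½). The longest wavelength is m = 0: λ = 2 × 1.94 × 82.6 / 0.500 = 641 nm.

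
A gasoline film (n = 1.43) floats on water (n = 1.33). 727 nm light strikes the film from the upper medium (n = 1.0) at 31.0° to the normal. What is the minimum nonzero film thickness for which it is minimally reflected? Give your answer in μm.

Ray reflecting at the top interface goes from n = 1.0 toward n = 1.43: a half-wave phase shift.
At the lower boundary (n = 1.43 to n = 1.33) the reflected ray undergoes no phase shift.
Net: one phase inversion between the two reflected rays.
So the condition for destructive reflection is 2 n t cos θ_r = m λ.
Snell's law: 1.0 sin 31.0° = 1.43 sin θ_r → sin θ_r = 0.360, cos θ_r = 0.933.
Minimum nonzero at m = 1: t = λ / (2 n cos θ_r) = 727 / (2 × 1.43 × 0.933) = 272 nm.

0.272 μm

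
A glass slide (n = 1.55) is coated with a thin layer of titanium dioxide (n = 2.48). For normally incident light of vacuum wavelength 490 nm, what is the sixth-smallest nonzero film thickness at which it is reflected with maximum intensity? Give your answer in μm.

0.543 μm

Ray reflecting at the top interface goes from n = 1.0 toward n = 2.48: a half-wave phase shift.
Bottom surface (2.48 → 1.55): reflection off a lower-index medium gives no phase shift.
Exactly one π shift → a net half-wave offset.
With one net inversion, constructive interference in reflection requires 2 n t = (m + ½) λ.
The sixth-smallest nonzero thickness corresponds to m = 5: t = (m + ½) λ / (2 n) = 5.50 × 490 / (2 × 2.48) = 543 nm.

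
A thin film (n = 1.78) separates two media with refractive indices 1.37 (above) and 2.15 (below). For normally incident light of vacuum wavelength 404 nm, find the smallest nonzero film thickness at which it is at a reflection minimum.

56.7 nm

At the upper boundary (n = 1.37 to n = 1.78) the reflected ray undergoes a half-wave phase shift.
At the lower boundary (n = 1.78 to n = 2.15) the reflected ray undergoes a half-wave phase shift.
The two reflections carry the same phase change, so no net offset.
With no net inversion, destructive interference in reflection requires 2 n t = (m + ½) λ.
Minimum at m = 0: t = λ / (4 n) = 404 / (4 × 1.78) = 56.7 nm.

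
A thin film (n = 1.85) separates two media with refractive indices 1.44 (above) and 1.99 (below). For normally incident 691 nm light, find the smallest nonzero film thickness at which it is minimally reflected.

93.4 nm

At the upper boundary (n = 1.44 to n = 1.85) the reflected ray undergoes a half-wave phase shift.
At the lower boundary (n = 1.85 to n = 1.99) the reflected ray undergoes a half-wave phase shift.
Net: no relative phase inversion (both shifts match).
So the condition for destructive reflection is 2 n t = (m + ½) λ.
Minimum at m = 0: t = λ / (4 n) = 691 / (4 × 1.85) = 93.4 nm.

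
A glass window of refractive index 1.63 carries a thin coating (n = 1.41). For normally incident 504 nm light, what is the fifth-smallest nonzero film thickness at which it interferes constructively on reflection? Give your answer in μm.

0.894 μm

At the upper boundary (n = 1.0 to n = 1.41) the reflected ray undergoes a half-wave phase shift.
Ray reflecting at the bottom interface goes from n = 1.41 toward n = 1.63: a half-wave phase shift.
Net: no relative phase inversion (both shifts match).
For bright reflection here: 2 n t = m λ.
The fifth-smallest nonzero thickness corresponds to m = 5: t = m λ / (2 n) = 5.00 × 504 / (2 × 1.41) = 894 nm.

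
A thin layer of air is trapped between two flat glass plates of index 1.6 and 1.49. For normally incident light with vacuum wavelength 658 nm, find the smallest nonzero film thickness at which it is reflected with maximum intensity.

Ray reflecting at the top interface goes from n = 1.6 toward n = 1.0: no phase shift.
Ray reflecting at the bottom interface goes from n = 1.0 toward n = 1.49: a half-wave phase shift.
The two reflections differ by half a wavelength.
So the condition for constructive reflection is 2 n t = (m + ½) λ.
Minimum at m = 0: t = λ / (4 n) = 658 / (4 × 1.0) = 165 nm.

165 nm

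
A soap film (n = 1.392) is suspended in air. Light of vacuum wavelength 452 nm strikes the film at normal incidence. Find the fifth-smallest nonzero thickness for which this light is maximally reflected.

731 nm

Top surface (1.0 → 1.392): reflection off a higher-index medium gives a half-wave phase shift.
Bottom surface (1.392 → 1.0): reflection off a lower-index medium gives no phase shift.
Exactly one π shift → a net half-wave offset.
So the condition for constructive reflection is 2 n t = (m + ½) λ.
The fifth-smallest nonzero thickness corresponds to m = 4: t = (m + ½) λ / (2 n) = 4.50 × 452 / (2 × 1.392) = 731 nm.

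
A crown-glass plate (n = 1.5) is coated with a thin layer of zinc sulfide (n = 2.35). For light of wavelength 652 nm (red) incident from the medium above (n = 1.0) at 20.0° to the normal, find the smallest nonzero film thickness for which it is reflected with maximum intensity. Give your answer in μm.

At the upper boundary (n = 1.0 to n = 2.35) the reflected ray undergoes a half-wave phase shift.
Ray reflecting at the bottom interface goes from n = 2.35 toward n = 1.5: no phase shift.
Net: one phase inversion between the two reflected rays.
So the condition for constructive reflection is 2 n t cos θ_r = (m + ½) λ.
Snell's law: 1.0 sin 20.0° = 2.35 sin θ_r → sin θ_r = 0.146, cos θ_r = 0.989.
Minimum at m = 0: t = λ / (4 n cos θ_r) = 652 / (4 × 2.35 × 0.989) = 70.1 nm.

0.0701 μm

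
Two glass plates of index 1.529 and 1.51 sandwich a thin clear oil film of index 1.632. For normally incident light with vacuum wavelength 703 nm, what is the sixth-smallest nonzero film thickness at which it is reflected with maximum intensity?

Top surface (1.529 → 1.632): reflection off a higher-index medium gives a half-wave phase shift.
At the lower boundary (n = 1.632 to n = 1.51) the reflected ray undergoes no phase shift.
Net: one phase inversion between the two reflected rays.
For bright reflection here: 2 n t = (m + ½) λ.
The sixth-smallest nonzero thickness corresponds to m = 5: t = (m + ½) λ / (2 n) = 5.50 × 703 / (2 × 1.632) = 1185 nm.

1185 nm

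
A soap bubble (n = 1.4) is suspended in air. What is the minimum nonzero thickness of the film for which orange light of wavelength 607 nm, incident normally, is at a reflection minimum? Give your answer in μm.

0.217 μm

Top surface (1.0 → 1.4): reflection off a higher-index medium gives a half-wave phase shift.
At the lower boundary (n = 1.4 to n = 1.0) the reflected ray undergoes no phase shift.
Exactly one π shift → a net half-wave offset.
So the condition for destructive reflection is 2 n t = m λ.
Minimum nonzero at m = 1: t = λ / (2 n) = 607 / (2 × 1.4) = 217 nm.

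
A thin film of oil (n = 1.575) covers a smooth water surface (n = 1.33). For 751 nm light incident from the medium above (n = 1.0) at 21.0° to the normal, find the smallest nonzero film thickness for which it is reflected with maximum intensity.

Top surface (1.0 → 1.575): reflection off a higher-index medium gives a half-wave phase shift.
Bottom surface (1.575 → 1.33): reflection off a lower-index medium gives no phase shift.
The two reflections differ by half a wavelength.
For maximum reflection here: 2 n t cos θ_r = (m + ½) λ.
Snell's law: 1.0 sin 21.0° = 1.575 sin θ_r → sin θ_r = 0.228, cos θ_r = 0.974.
Minimum at m = 0: t = λ / (4 n cos θ_r) = 751 / (4 × 1.575 × 0.974) = 122 nm.

122 nm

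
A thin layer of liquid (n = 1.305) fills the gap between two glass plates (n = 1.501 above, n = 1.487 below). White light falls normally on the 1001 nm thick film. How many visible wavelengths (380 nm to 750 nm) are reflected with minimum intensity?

3

Top surface (1.501 → 1.305): reflection off a lower-index medium gives no phase shift.
At the lower boundary (n = 1.305 to n = 1.487) the reflected ray undergoes a half-wave phase shift.
The two reflections differ by half a wavelength.
So the condition for destructive reflection is 2 n t = m λ.
λ = 2 n t / m = 2613 / m nm.
m=3: 871 nm (IR); m=4: 653 nm (visible); m=5: 523 nm (visible); m=6: 435 nm (visible); m=7: 373 nm (UV).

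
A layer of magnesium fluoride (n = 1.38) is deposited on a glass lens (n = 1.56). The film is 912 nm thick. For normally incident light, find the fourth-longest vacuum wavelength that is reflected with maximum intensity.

629 nm

At the upper boundary (n = 1.0 to n = 1.38) the reflected ray undergoes a half-wave phase shift.
At the lower boundary (n = 1.38 to n = 1.56) the reflected ray undergoes a half-wave phase shift.
The two reflections carry the same phase change, so no net offset.
So the condition for constructive reflection is 2 n t = m λ.
λ = 2 n t / m. The fourth-longest wavelength is m = 4: λ = 2 × 1.38 × 912 / 4.00 = 629 nm.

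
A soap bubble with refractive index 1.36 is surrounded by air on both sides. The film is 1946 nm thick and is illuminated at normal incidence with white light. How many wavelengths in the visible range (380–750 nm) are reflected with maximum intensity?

7

Ray reflecting at the top interface goes from n = 1.0 toward n = 1.36: a half-wave phase shift.
Bottom surface (1.36 → 1.0): reflection off a lower-index medium gives no phase shift.
Net: one phase inversion between the two reflected rays.
So the condition for constructive reflection is 2 n t = (m + ½) λ.
λ = 2 n t / (m + ½) = 5293 / (m + ½) nm.
m=6: 814 nm (IR); m=7: 706 nm (visible); m=8: 623 nm (visible); m=9: 557 nm (visible); m=10: 504 nm (visible); m=11: 460 nm (visible); m=12: 423 nm (visible); m=13: 392 nm (visible); m=14: 365 nm (UV).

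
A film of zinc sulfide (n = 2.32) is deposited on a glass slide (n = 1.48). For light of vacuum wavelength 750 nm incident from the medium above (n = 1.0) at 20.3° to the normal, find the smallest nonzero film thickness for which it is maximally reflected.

81.7 nm

At the upper boundary (n = 1.0 to n = 2.32) the reflected ray undergoes a half-wave phase shift.
At the lower boundary (n = 2.32 to n = 1.48) the reflected ray undergoes no phase shift.
Exactly one π shift → a net half-wave offset.
With one net inversion, constructive interference in reflection requires 2 n t cos θ_r = (m + ½) λ.
Snell's law: 1.0 sin 20.3° = 2.32 sin θ_r → sin θ_r = 0.150, cos θ_r = 0.989.
Minimum at m = 0: t = λ / (4 n cos θ_r) = 750 / (4 × 2.32 × 0.989) = 81.7 nm.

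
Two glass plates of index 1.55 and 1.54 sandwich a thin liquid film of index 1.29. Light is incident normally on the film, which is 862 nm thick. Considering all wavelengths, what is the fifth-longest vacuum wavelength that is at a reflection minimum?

Top surface (1.55 → 1.29): reflection off a lower-index medium gives no phase shift.
Bottom surface (1.29 → 1.54): reflection off a higher-index medium gives a half-wave phase shift.
Exactly one π shift → a net half-wave offset.
For weak reflection here: 2 n t = m λ.
λ = 2 n t / m. The fifth-longest wavelength is m = 5: λ = 2 × 1.29 × 862 / 5.00 = 445 nm.

445 nm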